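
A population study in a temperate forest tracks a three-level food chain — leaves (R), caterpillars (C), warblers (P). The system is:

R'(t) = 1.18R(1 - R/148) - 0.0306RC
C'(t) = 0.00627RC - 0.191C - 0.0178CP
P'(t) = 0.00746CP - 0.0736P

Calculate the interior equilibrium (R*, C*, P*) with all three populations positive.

From dP/dt = 0: 0.00746C* = 0.0736, so C* = 9.87.
From dR/dt = 0: 1.18(1 - R*/148) = 0.0306·9.87, giving R* = 148·(1 - 0.256) = 110.
From dC/dt = 0: 0.00627·110 - 0.191 = 0.0178P*, so P* = 0.5/0.0178 = 28.1.

R* ≈ 110, C* ≈ 9.87, P* ≈ 28.1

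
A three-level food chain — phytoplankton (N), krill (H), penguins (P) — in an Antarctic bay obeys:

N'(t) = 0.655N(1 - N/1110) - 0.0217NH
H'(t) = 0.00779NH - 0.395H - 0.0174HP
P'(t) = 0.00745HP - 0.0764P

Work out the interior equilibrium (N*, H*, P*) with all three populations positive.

N* ≈ 733, H* ≈ 10.3, P* ≈ 305

From dP/dt = 0: 0.00745H* = 0.0764, so H* = 10.3.
From dN/dt = 0: 0.655(1 - N*/1110) = 0.0217·10.3, giving N* = 1110·(1 - 0.34) = 733.
From dH/dt = 0: 0.00779·733 - 0.395 = 0.0174P*, so P* = 5.31/0.0174 = 305.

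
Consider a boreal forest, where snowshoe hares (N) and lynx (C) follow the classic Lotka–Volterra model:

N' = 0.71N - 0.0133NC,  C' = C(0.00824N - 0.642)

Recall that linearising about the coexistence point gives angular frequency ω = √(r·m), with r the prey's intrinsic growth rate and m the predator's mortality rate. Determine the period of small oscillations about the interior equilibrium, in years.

T ≈ 9.31 years

Here r = 0.71 and m = 0.642, so r·m = 0.456.
ω = √0.456 = 0.675 per year, hence T = 2π/ω ≈ 9.31 years.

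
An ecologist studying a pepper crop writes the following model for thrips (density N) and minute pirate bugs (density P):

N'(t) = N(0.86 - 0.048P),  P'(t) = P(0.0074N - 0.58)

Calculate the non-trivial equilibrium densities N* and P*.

N* ≈ 78.4, P* ≈ 17.9

Set dP/dt = 0 with P > 0: 0.0074N - 0.58 = 0, so N* = 0.58/0.0074 = 78.4.
Set dN/dt = 0 with N > 0: 0.86 - 0.048P = 0, so P* = 0.86/0.048 = 17.9.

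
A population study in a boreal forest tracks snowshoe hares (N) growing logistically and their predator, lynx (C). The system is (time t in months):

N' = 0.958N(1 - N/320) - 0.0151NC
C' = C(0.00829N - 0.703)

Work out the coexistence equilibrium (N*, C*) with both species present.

N* ≈ 84.8, C* ≈ 46.6

From dC/dt = 0 with C > 0: 0.00829N* = 0.703, so N* = 84.8.
Substitute into dN/dt = 0: 0.958(1 - 84.8/320) = 0.0151C*.
The bracket is 0.735, giving C* = 0.704/0.0151 = 46.6.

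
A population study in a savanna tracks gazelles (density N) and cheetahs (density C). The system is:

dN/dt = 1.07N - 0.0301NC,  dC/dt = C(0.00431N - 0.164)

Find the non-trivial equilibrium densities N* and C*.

Set dC/dt = 0 with C > 0: 0.00431N - 0.164 = 0, so N* = 0.164/0.00431 = 38.1.
Set dN/dt = 0 with N > 0: 1.07 - 0.0301C = 0, so C* = 1.07/0.0301 = 35.5.

N* ≈ 38.1, C* ≈ 35.5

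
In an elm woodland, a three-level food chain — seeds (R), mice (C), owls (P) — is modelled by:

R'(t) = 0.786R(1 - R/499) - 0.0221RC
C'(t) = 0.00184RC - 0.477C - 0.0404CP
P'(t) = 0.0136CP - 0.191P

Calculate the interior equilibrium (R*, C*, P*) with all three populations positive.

R* ≈ 302, C* ≈ 14, P* ≈ 1.95

From dP/dt = 0: 0.0136C* = 0.191, so C* = 14.
From dR/dt = 0: 0.786(1 - R*/499) = 0.0221·14, giving R* = 499·(1 - 0.395) = 302.
From dC/dt = 0: 0.00184·302 - 0.477 = 0.0404P*, so P* = 0.0786/0.0404 = 1.95.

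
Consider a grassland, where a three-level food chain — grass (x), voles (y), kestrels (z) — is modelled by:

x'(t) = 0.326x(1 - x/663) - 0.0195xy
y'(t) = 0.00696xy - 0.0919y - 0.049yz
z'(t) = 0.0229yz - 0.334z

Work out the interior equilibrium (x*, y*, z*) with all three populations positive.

x* ≈ 84.6, y* ≈ 14.6, z* ≈ 10.1

From dz/dt = 0: 0.0229y* = 0.334, so y* = 14.6.
From dx/dt = 0: 0.326(1 - x*/663) = 0.0195·14.6, giving x* = 663·(1 - 0.872) = 84.6.
From dy/dt = 0: 0.00696·84.6 - 0.0919 = 0.049z*, so z* = 0.497/0.049 = 10.1.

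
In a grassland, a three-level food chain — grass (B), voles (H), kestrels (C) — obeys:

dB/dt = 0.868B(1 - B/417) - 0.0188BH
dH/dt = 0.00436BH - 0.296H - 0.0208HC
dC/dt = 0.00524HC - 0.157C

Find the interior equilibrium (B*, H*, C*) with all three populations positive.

From dC/dt = 0: 0.00524H* = 0.157, so H* = 30.
From dB/dt = 0: 0.868(1 - B*/417) = 0.0188·30, giving B* = 417·(1 - 0.649) = 146.
From dH/dt = 0: 0.00436·146 - 0.296 = 0.0208C*, so C* = 0.342/0.0208 = 16.5.

B* ≈ 146, H* ≈ 30, C* ≈ 16.5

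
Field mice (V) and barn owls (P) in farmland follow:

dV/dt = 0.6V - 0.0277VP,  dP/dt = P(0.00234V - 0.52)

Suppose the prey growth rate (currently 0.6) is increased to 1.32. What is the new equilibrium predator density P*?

P* ≈ 47.7

At the interior fixed point, setting dV/dt = 0 with V > 0 fixes P* = (prey growth rate)/(VP coefficient) — independent of the other coefficients.
With the change, P* = 1.32/0.0277 = 47.7; it rises from 21.7.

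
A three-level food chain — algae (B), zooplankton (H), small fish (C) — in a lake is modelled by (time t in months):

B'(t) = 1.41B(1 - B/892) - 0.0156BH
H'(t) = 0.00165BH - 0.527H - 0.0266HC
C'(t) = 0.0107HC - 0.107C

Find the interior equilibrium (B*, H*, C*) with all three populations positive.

B* ≈ 793, H* ≈ 10, C* ≈ 29.4

From dC/dt = 0: 0.0107H* = 0.107, so H* = 10.
From dB/dt = 0: 1.41(1 - B*/892) = 0.0156·10, giving B* = 892·(1 - 0.111) = 793.
From dH/dt = 0: 0.00165·793 - 0.527 = 0.0266C*, so C* = 0.782/0.0266 = 29.4.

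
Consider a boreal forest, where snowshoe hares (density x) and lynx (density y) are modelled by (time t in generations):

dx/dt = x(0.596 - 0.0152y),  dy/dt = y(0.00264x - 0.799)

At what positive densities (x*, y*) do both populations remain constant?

Set dy/dt = 0 with y > 0: 0.00264x - 0.799 = 0, so x* = 0.799/0.00264 = 303.
Set dx/dt = 0 with x > 0: 0.596 - 0.0152y = 0, so y* = 0.596/0.0152 = 39.2.

x* ≈ 303, y* ≈ 39.2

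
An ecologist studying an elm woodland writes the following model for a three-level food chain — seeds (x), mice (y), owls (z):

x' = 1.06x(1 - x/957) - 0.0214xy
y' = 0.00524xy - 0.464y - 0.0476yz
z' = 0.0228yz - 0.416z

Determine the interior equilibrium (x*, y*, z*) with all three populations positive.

From dz/dt = 0: 0.0228y* = 0.416, so y* = 18.2.
From dx/dt = 0: 1.06(1 - x*/957) = 0.0214·18.2, giving x* = 957·(1 - 0.368) = 604.
From dy/dt = 0: 0.00524·604 - 0.464 = 0.0476z*, so z* = 2.7/0.0476 = 56.8.

x* ≈ 604, y* ≈ 18.2, z* ≈ 56.8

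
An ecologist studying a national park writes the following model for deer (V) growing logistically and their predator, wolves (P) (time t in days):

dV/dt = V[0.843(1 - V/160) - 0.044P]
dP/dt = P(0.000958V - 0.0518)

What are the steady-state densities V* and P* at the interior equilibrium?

From dP/dt = 0 with P > 0: 0.000958V* = 0.0518, so V* = 54.1.
Substitute into dV/dt = 0: 0.843(1 - 54.1/160) = 0.044P*.
The bracket is 0.662, giving P* = 0.558/0.044 = 12.7.

V* ≈ 54.1, P* ≈ 12.7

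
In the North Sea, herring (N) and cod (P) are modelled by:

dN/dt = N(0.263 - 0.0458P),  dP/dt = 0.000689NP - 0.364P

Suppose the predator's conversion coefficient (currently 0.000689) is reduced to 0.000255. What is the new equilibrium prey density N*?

At the interior fixed point, setting dP/dt = 0 with P > 0 fixes N* = (predator death rate)/(NP coefficient) — independent of the other coefficients.
With the change, N* = 0.364/0.000255 = 1430; it rises from 528.

N* ≈ 1430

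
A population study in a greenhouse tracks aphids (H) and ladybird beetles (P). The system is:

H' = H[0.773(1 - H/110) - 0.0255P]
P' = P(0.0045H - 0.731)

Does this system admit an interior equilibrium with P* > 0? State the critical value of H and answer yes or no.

Threshold H = 162; K < 162, so no, the predator goes extinct.

The predator equation gives dP/dt > 0 only when H > 0.731/0.0045 = 162.
Without the predator, H → K = 110. Since 110 < 162, the predator cannot invade.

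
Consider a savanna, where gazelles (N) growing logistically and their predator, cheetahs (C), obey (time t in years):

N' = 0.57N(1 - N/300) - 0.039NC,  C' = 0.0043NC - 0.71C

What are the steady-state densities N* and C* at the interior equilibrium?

N* ≈ 165, C* ≈ 6.57

From dC/dt = 0 with C > 0: 0.0043N* = 0.71, so N* = 165.
Substitute into dN/dt = 0: 0.57(1 - 165/300) = 0.039C*.
The bracket is 0.45, giving C* = 0.256/0.039 = 6.57.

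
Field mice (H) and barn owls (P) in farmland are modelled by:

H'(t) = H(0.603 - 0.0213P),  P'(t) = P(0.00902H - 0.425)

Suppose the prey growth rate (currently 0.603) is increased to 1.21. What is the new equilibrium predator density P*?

At the interior fixed point, setting dH/dt = 0 with H > 0 fixes P* = (prey growth rate)/(HP coefficient) — independent of the other coefficients.
With the change, P* = 1.21/0.0213 = 56.8; it rises from 28.3.

P* ≈ 56.8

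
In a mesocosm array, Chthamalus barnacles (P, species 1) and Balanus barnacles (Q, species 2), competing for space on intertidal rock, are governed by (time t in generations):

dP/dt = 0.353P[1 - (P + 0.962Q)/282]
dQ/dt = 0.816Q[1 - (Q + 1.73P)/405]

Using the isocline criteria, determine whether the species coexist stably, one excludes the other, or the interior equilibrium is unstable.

Compare the nullcline intercepts: K1/α12 = 282/0.962 = 293 < K2 = 405; K2/α21 = 405/1.73 = 234 < K1 = 282.
Since both are reversed, neither can invade when rare; the interior point is a saddle.

unstable coexistence (outcome depends on initial conditions)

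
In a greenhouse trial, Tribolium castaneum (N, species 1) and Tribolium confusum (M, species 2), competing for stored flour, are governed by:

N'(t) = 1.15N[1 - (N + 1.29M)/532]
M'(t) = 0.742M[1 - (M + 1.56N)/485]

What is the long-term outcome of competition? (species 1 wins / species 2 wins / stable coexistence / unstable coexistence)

Compare the nullcline intercepts: K1/α12 = 532/1.29 = 412 < K2 = 485; K2/α21 = 485/1.56 = 311 < K1 = 532.
Since both are reversed, neither can invade when rare; the interior point is a saddle.

unstable coexistence (outcome depends on initial conditions)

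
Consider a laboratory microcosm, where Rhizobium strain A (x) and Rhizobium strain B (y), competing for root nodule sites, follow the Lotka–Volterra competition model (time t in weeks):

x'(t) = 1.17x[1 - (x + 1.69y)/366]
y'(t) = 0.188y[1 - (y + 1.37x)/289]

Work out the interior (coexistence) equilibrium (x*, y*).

x* ≈ 93.1, y* ≈ 161

Setting both brackets to zero gives the nullclines x + 1.69y = 366 and 1.37x + y = 289.
Substituting y = 289 - 1.37x into the first: x(1 - 1.69·1.37) = 366 - 1.69·289.
So x* = -122/-1.32 = 93.1, and then y* = 289 - 1.37·93.1 = 161.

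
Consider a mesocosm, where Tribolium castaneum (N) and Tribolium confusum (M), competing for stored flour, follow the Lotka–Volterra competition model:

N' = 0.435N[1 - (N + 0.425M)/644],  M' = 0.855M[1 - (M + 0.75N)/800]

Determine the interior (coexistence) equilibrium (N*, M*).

Setting both brackets to zero gives the nullclines N + 0.425M = 644 and 0.75N + M = 800.
Substituting M = 800 - 0.75N into the first: N(1 - 0.425·0.75) = 644 - 0.425·800.
So N* = 304/0.681 = 446, and then M* = 800 - 0.75·446 = 465.

N* ≈ 446, M* ≈ 465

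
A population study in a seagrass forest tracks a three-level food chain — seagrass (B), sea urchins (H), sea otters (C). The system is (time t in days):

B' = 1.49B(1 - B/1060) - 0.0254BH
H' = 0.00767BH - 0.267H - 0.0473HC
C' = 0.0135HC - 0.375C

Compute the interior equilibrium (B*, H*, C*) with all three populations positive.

B* ≈ 558, H* ≈ 27.8, C* ≈ 84.8

From dC/dt = 0: 0.0135H* = 0.375, so H* = 27.8.
From dB/dt = 0: 1.49(1 - B*/1060) = 0.0254·27.8, giving B* = 1060·(1 - 0.474) = 558.
From dH/dt = 0: 0.00767·558 - 0.267 = 0.0473C*, so C* = 4.01/0.0473 = 84.8.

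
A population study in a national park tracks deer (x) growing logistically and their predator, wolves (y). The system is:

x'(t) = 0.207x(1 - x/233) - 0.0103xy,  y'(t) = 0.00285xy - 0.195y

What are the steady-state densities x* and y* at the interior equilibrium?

From dy/dt = 0 with y > 0: 0.00285x* = 0.195, so x* = 68.4.
Substitute into dx/dt = 0: 0.207(1 - 68.4/233) = 0.0103y*.
The bracket is 0.706, giving y* = 0.146/0.0103 = 14.2.

x* ≈ 68.4, y* ≈ 14.2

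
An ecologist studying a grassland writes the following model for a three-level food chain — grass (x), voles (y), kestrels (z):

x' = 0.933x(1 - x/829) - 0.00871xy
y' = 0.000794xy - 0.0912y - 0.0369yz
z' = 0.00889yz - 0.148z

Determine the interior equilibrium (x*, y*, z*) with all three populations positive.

From dz/dt = 0: 0.00889y* = 0.148, so y* = 16.6.
From dx/dt = 0: 0.933(1 - x*/829) = 0.00871·16.6, giving x* = 829·(1 - 0.155) = 700.
From dy/dt = 0: 0.000794·700 - 0.0912 = 0.0369z*, so z* = 0.465/0.0369 = 12.6.

x* ≈ 700, y* ≈ 16.6, z* ≈ 12.6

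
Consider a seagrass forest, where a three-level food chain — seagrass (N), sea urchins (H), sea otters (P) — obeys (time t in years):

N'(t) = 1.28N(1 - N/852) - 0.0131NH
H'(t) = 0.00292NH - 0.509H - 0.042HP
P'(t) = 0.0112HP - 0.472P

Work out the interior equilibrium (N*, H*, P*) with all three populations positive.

From dP/dt = 0: 0.0112H* = 0.472, so H* = 42.1.
From dN/dt = 0: 1.28(1 - N*/852) = 0.0131·42.1, giving N* = 852·(1 - 0.431) = 485.
From dH/dt = 0: 0.00292·485 - 0.509 = 0.042P*, so P* = 0.906/0.042 = 21.6.

N* ≈ 485, H* ≈ 42.1, P* ≈ 21.6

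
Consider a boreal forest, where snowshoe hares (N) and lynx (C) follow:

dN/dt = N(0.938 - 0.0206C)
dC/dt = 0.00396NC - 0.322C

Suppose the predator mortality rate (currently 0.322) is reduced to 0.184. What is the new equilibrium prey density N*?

N* ≈ 46.5

At the interior fixed point, setting dC/dt = 0 with C > 0 fixes N* = (predator death rate)/(NC coefficient) — independent of the other coefficients.
With the change, N* = 0.184/0.00396 = 46.5; it falls from 81.3.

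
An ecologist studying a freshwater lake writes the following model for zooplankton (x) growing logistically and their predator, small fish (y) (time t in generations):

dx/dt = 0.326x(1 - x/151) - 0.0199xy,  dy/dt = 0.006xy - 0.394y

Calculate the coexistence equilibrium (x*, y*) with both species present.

x* ≈ 65.7, y* ≈ 9.26

From dy/dt = 0 with y > 0: 0.006x* = 0.394, so x* = 65.7.
Substitute into dx/dt = 0: 0.326(1 - 65.7/151) = 0.0199y*.
The bracket is 0.565, giving y* = 0.184/0.0199 = 9.26.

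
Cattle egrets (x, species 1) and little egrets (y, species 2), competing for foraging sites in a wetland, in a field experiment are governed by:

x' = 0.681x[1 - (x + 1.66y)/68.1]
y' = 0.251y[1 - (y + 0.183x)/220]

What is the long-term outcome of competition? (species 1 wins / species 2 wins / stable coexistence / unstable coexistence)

species 2 excludes species 1

Compare the nullcline intercepts: K1/α12 = 68.1/1.66 = 41 < K2 = 220; K2/α21 = 220/0.183 = 1200 > K1 = 68.1.
Since the inequalities point opposite ways, species 2 can invade but species 1 cannot.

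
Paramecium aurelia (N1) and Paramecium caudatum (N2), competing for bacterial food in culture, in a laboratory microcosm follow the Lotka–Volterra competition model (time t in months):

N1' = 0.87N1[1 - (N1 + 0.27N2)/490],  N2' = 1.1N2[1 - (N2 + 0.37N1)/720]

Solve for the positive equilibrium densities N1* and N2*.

Setting both brackets to zero gives the nullclines N1 + 0.27N2 = 490 and 0.37N1 + N2 = 720.
Substituting N2 = 720 - 0.37N1 into the first: N1(1 - 0.27·0.37) = 490 - 0.27·720.
So N1* = 296/0.9 = 328, and then N2* = 720 - 0.37·328 = 598.

N1* ≈ 328, N2* ≈ 598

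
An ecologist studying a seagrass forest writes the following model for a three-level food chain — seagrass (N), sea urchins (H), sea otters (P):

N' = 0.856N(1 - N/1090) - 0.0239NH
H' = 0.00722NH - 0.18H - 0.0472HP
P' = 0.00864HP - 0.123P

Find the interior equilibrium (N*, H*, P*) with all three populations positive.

N* ≈ 657, H* ≈ 14.2, P* ≈ 96.6

From dP/dt = 0: 0.00864H* = 0.123, so H* = 14.2.
From dN/dt = 0: 0.856(1 - N*/1090) = 0.0239·14.2, giving N* = 1090·(1 - 0.397) = 657.
From dH/dt = 0: 0.00722·657 - 0.18 = 0.0472P*, so P* = 4.56/0.0472 = 96.6.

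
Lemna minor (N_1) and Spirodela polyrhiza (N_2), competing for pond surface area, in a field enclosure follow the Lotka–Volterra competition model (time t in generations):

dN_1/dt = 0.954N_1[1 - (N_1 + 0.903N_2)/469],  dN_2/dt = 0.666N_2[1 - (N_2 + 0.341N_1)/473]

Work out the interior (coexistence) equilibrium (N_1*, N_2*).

Setting both brackets to zero gives the nullclines N_1 + 0.903N_2 = 469 and 0.341N_1 + N_2 = 473.
Substituting N_2 = 473 - 0.341N_1 into the first: N_1(1 - 0.903·0.341) = 469 - 0.903·473.
So N_1* = 41.9/0.692 = 60.5, and then N_2* = 473 - 0.341·60.5 = 452.

N_1* ≈ 60.5, N_2* ≈ 452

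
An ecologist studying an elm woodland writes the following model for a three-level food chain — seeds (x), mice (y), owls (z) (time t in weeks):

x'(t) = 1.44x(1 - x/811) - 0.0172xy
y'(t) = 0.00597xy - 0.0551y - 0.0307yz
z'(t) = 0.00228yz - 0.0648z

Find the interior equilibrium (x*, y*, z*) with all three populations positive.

x* ≈ 536, y* ≈ 28.4, z* ≈ 102

From dz/dt = 0: 0.00228y* = 0.0648, so y* = 28.4.
From dx/dt = 0: 1.44(1 - x*/811) = 0.0172·28.4, giving x* = 811·(1 - 0.339) = 536.
From dy/dt = 0: 0.00597·536 - 0.0551 = 0.0307z*, so z* = 3.14/0.0307 = 102.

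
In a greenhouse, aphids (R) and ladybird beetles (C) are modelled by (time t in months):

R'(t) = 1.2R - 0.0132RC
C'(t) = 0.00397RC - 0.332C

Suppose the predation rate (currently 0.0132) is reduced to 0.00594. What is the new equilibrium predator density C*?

C* ≈ 202

At the interior fixed point, setting dR/dt = 0 with R > 0 fixes C* = (prey growth rate)/(RC coefficient) — independent of the other coefficients.
With the change, C* = 1.2/0.00594 = 202; it rises from 90.9.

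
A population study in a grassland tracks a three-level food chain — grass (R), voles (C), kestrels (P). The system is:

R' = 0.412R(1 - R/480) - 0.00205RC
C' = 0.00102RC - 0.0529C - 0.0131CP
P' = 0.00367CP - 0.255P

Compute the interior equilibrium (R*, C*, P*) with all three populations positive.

From dP/dt = 0: 0.00367C* = 0.255, so C* = 69.5.
From dR/dt = 0: 0.412(1 - R*/480) = 0.00205·69.5, giving R* = 480·(1 - 0.346) = 314.
From dC/dt = 0: 0.00102·314 - 0.0529 = 0.0131P*, so P* = 0.267/0.0131 = 20.4.

R* ≈ 314, C* ≈ 69.5, P* ≈ 20.4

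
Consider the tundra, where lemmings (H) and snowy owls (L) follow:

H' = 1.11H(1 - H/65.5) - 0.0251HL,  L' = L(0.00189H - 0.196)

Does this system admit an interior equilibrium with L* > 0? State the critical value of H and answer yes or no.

The predator equation gives dL/dt > 0 only when H > 0.196/0.00189 = 104.
Without the predator, H → K = 65.5. Since 65.5 < 104, the predator cannot invade.

Threshold H = 104; K < 104, so no, the predator goes extinct.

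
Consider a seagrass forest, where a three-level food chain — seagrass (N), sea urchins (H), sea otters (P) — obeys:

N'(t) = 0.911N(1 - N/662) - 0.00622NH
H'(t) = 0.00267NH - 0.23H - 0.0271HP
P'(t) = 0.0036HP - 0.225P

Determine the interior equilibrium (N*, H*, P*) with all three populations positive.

From dP/dt = 0: 0.0036H* = 0.225, so H* = 62.5.
From dN/dt = 0: 0.911(1 - N*/662) = 0.00622·62.5, giving N* = 662·(1 - 0.427) = 380.
From dH/dt = 0: 0.00267·380 - 0.23 = 0.0271P*, so P* = 0.783/0.0271 = 28.9.

N* ≈ 380, H* ≈ 62.5, P* ≈ 28.9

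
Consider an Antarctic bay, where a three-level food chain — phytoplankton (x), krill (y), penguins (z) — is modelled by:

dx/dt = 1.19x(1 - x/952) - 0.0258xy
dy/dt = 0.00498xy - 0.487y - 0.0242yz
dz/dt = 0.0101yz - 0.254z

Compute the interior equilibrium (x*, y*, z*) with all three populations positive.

x* ≈ 433, y* ≈ 25.1, z* ≈ 69

From dz/dt = 0: 0.0101y* = 0.254, so y* = 25.1.
From dx/dt = 0: 1.19(1 - x*/952) = 0.0258·25.1, giving x* = 952·(1 - 0.545) = 433.
From dy/dt = 0: 0.00498·433 - 0.487 = 0.0242z*, so z* = 1.67/0.0242 = 69.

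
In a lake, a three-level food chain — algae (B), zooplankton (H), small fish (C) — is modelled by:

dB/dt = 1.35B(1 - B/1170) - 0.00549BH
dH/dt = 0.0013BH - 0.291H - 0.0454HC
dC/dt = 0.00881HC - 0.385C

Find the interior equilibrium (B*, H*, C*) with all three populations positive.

From dC/dt = 0: 0.00881H* = 0.385, so H* = 43.7.
From dB/dt = 0: 1.35(1 - B*/1170) = 0.00549·43.7, giving B* = 1170·(1 - 0.178) = 962.
From dH/dt = 0: 0.0013·962 - 0.291 = 0.0454C*, so C* = 0.96/0.0454 = 21.1.

B* ≈ 962, H* ≈ 43.7, C* ≈ 21.1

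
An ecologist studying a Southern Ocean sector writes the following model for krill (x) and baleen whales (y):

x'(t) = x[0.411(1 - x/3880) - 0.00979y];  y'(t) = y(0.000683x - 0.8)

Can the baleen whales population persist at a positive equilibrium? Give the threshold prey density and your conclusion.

The predator equation gives dy/dt > 0 only when x > 0.8/0.000683 = 1170.
Without the predator, x → K = 3880. Since 3880 > 1170, the predator can invade and persist.

Threshold x = 1170; K > 1170, so yes, the predator persists.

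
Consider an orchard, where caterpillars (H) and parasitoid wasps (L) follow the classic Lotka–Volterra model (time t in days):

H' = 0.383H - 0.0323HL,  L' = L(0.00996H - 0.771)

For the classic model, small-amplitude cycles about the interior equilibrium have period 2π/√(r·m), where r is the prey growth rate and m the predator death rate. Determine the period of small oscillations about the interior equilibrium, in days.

T ≈ 11.6 days

Here r = 0.383 and m = 0.771, so r·m = 0.295.
ω = √0.295 = 0.543 per day, hence T = 2π/ω ≈ 11.6 days.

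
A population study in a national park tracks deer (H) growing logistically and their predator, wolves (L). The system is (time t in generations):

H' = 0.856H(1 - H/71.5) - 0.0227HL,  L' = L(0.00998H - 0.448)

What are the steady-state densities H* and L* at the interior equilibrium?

From dL/dt = 0 with L > 0: 0.00998H* = 0.448, so H* = 44.9.
Substitute into dH/dt = 0: 0.856(1 - 44.9/71.5) = 0.0227L*.
The bracket is 0.372, giving L* = 0.319/0.0227 = 14.

H* ≈ 44.9, L* ≈ 14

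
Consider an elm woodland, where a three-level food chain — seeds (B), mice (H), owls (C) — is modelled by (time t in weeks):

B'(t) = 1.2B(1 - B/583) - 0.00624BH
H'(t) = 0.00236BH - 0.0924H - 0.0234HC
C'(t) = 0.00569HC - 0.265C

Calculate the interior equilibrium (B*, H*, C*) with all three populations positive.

From dC/dt = 0: 0.00569H* = 0.265, so H* = 46.6.
From dB/dt = 0: 1.2(1 - B*/583) = 0.00624·46.6, giving B* = 583·(1 - 0.242) = 442.
From dH/dt = 0: 0.00236·442 - 0.0924 = 0.0234C*, so C* = 0.95/0.0234 = 40.6.

B* ≈ 442, H* ≈ 46.6, C* ≈ 40.6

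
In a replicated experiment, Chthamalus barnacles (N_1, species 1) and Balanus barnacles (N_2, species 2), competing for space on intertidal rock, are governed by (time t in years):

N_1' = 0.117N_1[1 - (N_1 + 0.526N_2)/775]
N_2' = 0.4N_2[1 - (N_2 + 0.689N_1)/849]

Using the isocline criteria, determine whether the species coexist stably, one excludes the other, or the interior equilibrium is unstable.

stable coexistence

Compare the nullcline intercepts: K1/α12 = 775/0.526 = 1470 > K2 = 849; K2/α21 = 849/0.689 = 1230 > K1 = 775.
Since both inequalities hold, each species can invade when rare, so the interior equilibrium is stable.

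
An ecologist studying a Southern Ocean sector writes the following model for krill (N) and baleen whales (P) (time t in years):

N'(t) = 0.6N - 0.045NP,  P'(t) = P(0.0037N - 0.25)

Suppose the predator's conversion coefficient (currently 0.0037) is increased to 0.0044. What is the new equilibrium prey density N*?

N* ≈ 56.8

At the interior fixed point, setting dP/dt = 0 with P > 0 fixes N* = (predator death rate)/(NP coefficient) — independent of the other coefficients.
With the change, N* = 0.25/0.0044 = 56.8; it falls from 67.6.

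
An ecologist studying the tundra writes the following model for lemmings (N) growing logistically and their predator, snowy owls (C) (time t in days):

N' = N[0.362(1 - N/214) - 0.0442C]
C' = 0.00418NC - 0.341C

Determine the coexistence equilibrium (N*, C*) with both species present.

N* ≈ 81.6, C* ≈ 5.07

From dC/dt = 0 with C > 0: 0.00418N* = 0.341, so N* = 81.6.
Substitute into dN/dt = 0: 0.362(1 - 81.6/214) = 0.0442C*.
The bracket is 0.619, giving C* = 0.224/0.0442 = 5.07.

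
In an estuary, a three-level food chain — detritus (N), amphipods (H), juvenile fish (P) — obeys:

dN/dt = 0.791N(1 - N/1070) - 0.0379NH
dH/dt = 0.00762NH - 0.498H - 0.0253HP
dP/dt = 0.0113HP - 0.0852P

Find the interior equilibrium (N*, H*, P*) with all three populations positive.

From dP/dt = 0: 0.0113H* = 0.0852, so H* = 7.54.
From dN/dt = 0: 0.791(1 - N*/1070) = 0.0379·7.54, giving N* = 1070·(1 - 0.361) = 683.
From dH/dt = 0: 0.00762·683 - 0.498 = 0.0253P*, so P* = 4.71/0.0253 = 186.

N* ≈ 683, H* ≈ 7.54, P* ≈ 186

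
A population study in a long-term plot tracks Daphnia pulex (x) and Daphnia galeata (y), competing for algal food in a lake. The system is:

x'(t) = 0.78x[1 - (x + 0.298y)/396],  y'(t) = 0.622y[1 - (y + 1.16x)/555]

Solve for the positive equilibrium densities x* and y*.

x* ≈ 352, y* ≈ 146

Setting both brackets to zero gives the nullclines x + 0.298y = 396 and 1.16x + y = 555.
Substituting y = 555 - 1.16x into the first: x(1 - 0.298·1.16) = 396 - 0.298·555.
So x* = 231/0.654 = 352, and then y* = 555 - 1.16·352 = 146.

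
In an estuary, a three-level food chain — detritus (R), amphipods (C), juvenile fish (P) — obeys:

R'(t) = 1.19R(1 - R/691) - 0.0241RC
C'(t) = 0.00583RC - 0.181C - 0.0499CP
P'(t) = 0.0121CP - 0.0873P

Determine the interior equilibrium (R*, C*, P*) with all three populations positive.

R* ≈ 590, C* ≈ 7.21, P* ≈ 65.3

From dP/dt = 0: 0.0121C* = 0.0873, so C* = 7.21.
From dR/dt = 0: 1.19(1 - R*/691) = 0.0241·7.21, giving R* = 691·(1 - 0.146) = 590.
From dC/dt = 0: 0.00583·590 - 0.181 = 0.0499P*, so P* = 3.26/0.0499 = 65.3.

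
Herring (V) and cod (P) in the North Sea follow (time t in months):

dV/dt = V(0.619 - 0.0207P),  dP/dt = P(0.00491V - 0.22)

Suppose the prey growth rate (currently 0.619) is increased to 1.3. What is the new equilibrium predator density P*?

At the interior fixed point, setting dV/dt = 0 with V > 0 fixes P* = (prey growth rate)/(VP coefficient) — independent of the other coefficients.
With the change, P* = 1.3/0.0207 = 62.8; it rises from 29.9.

P* ≈ 62.8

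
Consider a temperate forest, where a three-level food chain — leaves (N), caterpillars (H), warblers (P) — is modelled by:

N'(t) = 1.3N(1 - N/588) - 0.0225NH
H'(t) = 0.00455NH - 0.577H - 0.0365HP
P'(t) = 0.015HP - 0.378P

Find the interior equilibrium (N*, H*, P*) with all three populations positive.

From dP/dt = 0: 0.015H* = 0.378, so H* = 25.2.
From dN/dt = 0: 1.3(1 - N*/588) = 0.0225·25.2, giving N* = 588·(1 - 0.436) = 332.
From dH/dt = 0: 0.00455·332 - 0.577 = 0.0365P*, so P* = 0.932/0.0365 = 25.5.

N* ≈ 332, H* ≈ 25.2, P* ≈ 25.5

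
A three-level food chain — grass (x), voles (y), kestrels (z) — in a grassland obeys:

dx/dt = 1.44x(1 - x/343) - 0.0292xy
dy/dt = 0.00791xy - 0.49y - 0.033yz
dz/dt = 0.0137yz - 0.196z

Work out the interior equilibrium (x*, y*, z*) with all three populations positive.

x* ≈ 243, y* ≈ 14.3, z* ≈ 43.5

From dz/dt = 0: 0.0137y* = 0.196, so y* = 14.3.
From dx/dt = 0: 1.44(1 - x*/343) = 0.0292·14.3, giving x* = 343·(1 - 0.29) = 243.
From dy/dt = 0: 0.00791·243 - 0.49 = 0.033z*, so z* = 1.44/0.033 = 43.5.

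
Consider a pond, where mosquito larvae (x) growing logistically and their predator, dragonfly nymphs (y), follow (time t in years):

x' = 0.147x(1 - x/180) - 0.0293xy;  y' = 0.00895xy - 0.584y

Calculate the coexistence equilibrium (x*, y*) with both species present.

x* ≈ 65.3, y* ≈ 3.2

From dy/dt = 0 with y > 0: 0.00895x* = 0.584, so x* = 65.3.
Substitute into dx/dt = 0: 0.147(1 - 65.3/180) = 0.0293y*.
The bracket is 0.637, giving y* = 0.0937/0.0293 = 3.2.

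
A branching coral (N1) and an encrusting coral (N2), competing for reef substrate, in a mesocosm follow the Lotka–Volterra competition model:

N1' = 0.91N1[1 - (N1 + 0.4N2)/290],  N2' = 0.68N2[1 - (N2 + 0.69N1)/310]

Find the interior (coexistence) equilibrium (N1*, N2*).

Setting both brackets to zero gives the nullclines N1 + 0.4N2 = 290 and 0.69N1 + N2 = 310.
Substituting N2 = 310 - 0.69N1 into the first: N1(1 - 0.4·0.69) = 290 - 0.4·310.
So N1* = 166/0.724 = 229, and then N2* = 310 - 0.69·229 = 152.

N1* ≈ 229, N2* ≈ 152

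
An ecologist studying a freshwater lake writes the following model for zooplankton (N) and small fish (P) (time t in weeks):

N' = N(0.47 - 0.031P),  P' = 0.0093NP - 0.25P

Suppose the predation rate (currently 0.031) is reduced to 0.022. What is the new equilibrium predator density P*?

P* ≈ 21.4

At the interior fixed point, setting dN/dt = 0 with N > 0 fixes P* = (prey growth rate)/(NP coefficient) — independent of the other coefficients.
With the change, P* = 0.47/0.022 = 21.4; it rises from 15.2.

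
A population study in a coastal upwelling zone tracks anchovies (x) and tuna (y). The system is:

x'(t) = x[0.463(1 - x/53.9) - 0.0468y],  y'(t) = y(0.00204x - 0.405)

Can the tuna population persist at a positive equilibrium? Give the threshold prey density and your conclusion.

The predator equation gives dy/dt > 0 only when x > 0.405/0.00204 = 199.
Without the predator, x → K = 53.9. Since 53.9 < 199, the predator cannot invade.

Threshold x = 199; K < 199, so no, the predator goes extinct.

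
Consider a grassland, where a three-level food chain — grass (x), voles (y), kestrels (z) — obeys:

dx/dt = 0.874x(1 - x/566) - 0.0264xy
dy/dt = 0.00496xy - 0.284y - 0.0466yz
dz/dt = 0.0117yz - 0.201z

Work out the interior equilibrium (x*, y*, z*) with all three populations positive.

From dz/dt = 0: 0.0117y* = 0.201, so y* = 17.2.
From dx/dt = 0: 0.874(1 - x*/566) = 0.0264·17.2, giving x* = 566·(1 - 0.519) = 272.
From dy/dt = 0: 0.00496·272 - 0.284 = 0.0466z*, so z* = 1.07/0.0466 = 22.9.

x* ≈ 272, y* ≈ 17.2, z* ≈ 22.9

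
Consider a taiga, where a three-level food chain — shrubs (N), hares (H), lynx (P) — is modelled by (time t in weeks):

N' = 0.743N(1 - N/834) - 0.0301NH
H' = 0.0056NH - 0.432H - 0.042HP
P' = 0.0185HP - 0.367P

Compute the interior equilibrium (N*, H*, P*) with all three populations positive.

From dP/dt = 0: 0.0185H* = 0.367, so H* = 19.8.
From dN/dt = 0: 0.743(1 - N*/834) = 0.0301·19.8, giving N* = 834·(1 - 0.804) = 164.
From dH/dt = 0: 0.0056·164 - 0.432 = 0.042P*, so P* = 0.485/0.042 = 11.5.

N* ≈ 164, H* ≈ 19.8, P* ≈ 11.5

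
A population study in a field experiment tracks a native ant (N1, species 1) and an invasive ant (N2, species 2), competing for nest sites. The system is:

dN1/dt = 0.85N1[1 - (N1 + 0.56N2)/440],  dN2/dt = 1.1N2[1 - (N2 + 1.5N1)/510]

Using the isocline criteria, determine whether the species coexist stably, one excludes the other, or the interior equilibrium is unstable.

Compare the nullcline intercepts: K1/α12 = 440/0.56 = 786 > K2 = 510; K2/α21 = 510/1.5 = 340 < K1 = 440.
Since the inequalities point opposite ways, species 1 can invade but species 2 cannot.

species 1 excludes species 2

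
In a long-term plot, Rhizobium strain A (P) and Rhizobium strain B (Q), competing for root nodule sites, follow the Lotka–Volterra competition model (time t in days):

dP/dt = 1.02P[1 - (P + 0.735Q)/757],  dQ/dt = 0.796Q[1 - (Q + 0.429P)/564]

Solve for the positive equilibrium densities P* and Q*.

Setting both brackets to zero gives the nullclines P + 0.735Q = 757 and 0.429P + Q = 564.
Substituting Q = 564 - 0.429P into the first: P(1 - 0.735·0.429) = 757 - 0.735·564.
So P* = 342/0.685 = 500, and then Q* = 564 - 0.429·500 = 349.

P* ≈ 500, Q* ≈ 349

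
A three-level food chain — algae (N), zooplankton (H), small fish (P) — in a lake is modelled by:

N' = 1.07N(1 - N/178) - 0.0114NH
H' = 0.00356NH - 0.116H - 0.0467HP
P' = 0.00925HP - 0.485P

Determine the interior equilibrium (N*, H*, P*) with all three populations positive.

From dP/dt = 0: 0.00925H* = 0.485, so H* = 52.4.
From dN/dt = 0: 1.07(1 - N*/178) = 0.0114·52.4, giving N* = 178·(1 - 0.559) = 78.6.
From dH/dt = 0: 0.00356·78.6 - 0.116 = 0.0467P*, so P* = 0.164/0.0467 = 3.51.

N* ≈ 78.6, H* ≈ 52.4, P* ≈ 3.51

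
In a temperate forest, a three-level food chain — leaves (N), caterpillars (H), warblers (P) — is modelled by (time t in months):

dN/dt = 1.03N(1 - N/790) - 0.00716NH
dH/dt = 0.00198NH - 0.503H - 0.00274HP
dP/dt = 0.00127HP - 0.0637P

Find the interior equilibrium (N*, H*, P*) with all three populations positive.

N* ≈ 515, H* ≈ 50.2, P* ≈ 188

From dP/dt = 0: 0.00127H* = 0.0637, so H* = 50.2.
From dN/dt = 0: 1.03(1 - N*/790) = 0.00716·50.2, giving N* = 790·(1 - 0.349) = 515.
From dH/dt = 0: 0.00198·515 - 0.503 = 0.00274P*, so P* = 0.516/0.00274 = 188.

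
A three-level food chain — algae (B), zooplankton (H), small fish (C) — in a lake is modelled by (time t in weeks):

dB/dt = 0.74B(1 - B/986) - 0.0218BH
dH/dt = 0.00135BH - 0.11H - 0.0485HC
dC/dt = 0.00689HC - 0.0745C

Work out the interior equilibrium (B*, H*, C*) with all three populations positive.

B* ≈ 672, H* ≈ 10.8, C* ≈ 16.4

From dC/dt = 0: 0.00689H* = 0.0745, so H* = 10.8.
From dB/dt = 0: 0.74(1 - B*/986) = 0.0218·10.8, giving B* = 986·(1 - 0.319) = 672.
From dH/dt = 0: 0.00135·672 - 0.11 = 0.0485C*, so C* = 0.797/0.0485 = 16.4.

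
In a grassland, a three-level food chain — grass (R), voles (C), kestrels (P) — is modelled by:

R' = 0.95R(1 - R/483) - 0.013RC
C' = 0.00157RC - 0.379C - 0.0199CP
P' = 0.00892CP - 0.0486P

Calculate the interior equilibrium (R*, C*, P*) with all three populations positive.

From dP/dt = 0: 0.00892C* = 0.0486, so C* = 5.45.
From dR/dt = 0: 0.95(1 - R*/483) = 0.013·5.45, giving R* = 483·(1 - 0.0746) = 447.
From dC/dt = 0: 0.00157·447 - 0.379 = 0.0199P*, so P* = 0.323/0.0199 = 16.2.

R* ≈ 447, C* ≈ 5.45, P* ≈ 16.2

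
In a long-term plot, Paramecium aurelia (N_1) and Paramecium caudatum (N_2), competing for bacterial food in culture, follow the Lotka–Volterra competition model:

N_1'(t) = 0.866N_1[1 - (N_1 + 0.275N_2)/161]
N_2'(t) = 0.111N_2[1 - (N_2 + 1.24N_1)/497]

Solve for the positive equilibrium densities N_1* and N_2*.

Setting both brackets to zero gives the nullclines N_1 + 0.275N_2 = 161 and 1.24N_1 + N_2 = 497.
Substituting N_2 = 497 - 1.24N_1 into the first: N_1(1 - 0.275·1.24) = 161 - 0.275·497.
So N_1* = 24.3/0.659 = 36.9, and then N_2* = 497 - 1.24·36.9 = 451.

N_1* ≈ 36.9, N_2* ≈ 451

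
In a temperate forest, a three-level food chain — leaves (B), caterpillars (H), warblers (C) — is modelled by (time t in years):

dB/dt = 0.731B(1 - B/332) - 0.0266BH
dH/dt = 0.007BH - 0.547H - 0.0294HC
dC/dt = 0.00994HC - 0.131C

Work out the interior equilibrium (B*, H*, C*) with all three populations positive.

B* ≈ 173, H* ≈ 13.2, C* ≈ 22.5

From dC/dt = 0: 0.00994H* = 0.131, so H* = 13.2.
From dB/dt = 0: 0.731(1 - B*/332) = 0.0266·13.2, giving B* = 332·(1 - 0.48) = 173.
From dH/dt = 0: 0.007·173 - 0.547 = 0.0294C*, so C* = 0.662/0.0294 = 22.5.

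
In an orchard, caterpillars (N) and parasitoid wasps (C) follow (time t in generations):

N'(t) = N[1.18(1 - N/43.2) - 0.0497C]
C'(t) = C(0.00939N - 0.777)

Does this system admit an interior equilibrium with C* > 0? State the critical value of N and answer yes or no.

The predator equation gives dC/dt > 0 only when N > 0.777/0.00939 = 82.7.
Without the predator, N → K = 43.2. Since 43.2 < 82.7, the predator cannot invade.

Threshold N = 82.7; K < 82.7, so no, the predator goes extinct.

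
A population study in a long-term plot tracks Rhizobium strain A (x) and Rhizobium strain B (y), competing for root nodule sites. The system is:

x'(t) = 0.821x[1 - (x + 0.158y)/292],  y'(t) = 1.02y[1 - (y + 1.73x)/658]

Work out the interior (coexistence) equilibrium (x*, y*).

x* ≈ 259, y* ≈ 210

Setting both brackets to zero gives the nullclines x + 0.158y = 292 and 1.73x + y = 658.
Substituting y = 658 - 1.73x into the first: x(1 - 0.158·1.73) = 292 - 0.158·658.
So x* = 188/0.727 = 259, and then y* = 658 - 1.73·259 = 210.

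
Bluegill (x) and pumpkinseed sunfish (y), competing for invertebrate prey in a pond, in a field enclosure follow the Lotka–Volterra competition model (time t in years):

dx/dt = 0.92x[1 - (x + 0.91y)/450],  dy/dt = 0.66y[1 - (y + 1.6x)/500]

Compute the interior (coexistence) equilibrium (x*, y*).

Setting both brackets to zero gives the nullclines x + 0.91y = 450 and 1.6x + y = 500.
Substituting y = 500 - 1.6x into the first: x(1 - 0.91·1.6) = 450 - 0.91·500.
So x* = -5/-0.456 = 11, and then y* = 500 - 1.6·11 = 482.

x* ≈ 11, y* ≈ 482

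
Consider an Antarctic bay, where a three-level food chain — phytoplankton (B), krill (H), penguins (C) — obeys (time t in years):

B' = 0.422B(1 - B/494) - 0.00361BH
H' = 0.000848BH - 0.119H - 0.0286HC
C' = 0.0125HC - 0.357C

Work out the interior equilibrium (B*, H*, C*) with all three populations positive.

From dC/dt = 0: 0.0125H* = 0.357, so H* = 28.6.
From dB/dt = 0: 0.422(1 - B*/494) = 0.00361·28.6, giving B* = 494·(1 - 0.244) = 373.
From dH/dt = 0: 0.000848·373 - 0.119 = 0.0286C*, so C* = 0.198/0.0286 = 6.91.

B* ≈ 373, H* ≈ 28.6, C* ≈ 6.91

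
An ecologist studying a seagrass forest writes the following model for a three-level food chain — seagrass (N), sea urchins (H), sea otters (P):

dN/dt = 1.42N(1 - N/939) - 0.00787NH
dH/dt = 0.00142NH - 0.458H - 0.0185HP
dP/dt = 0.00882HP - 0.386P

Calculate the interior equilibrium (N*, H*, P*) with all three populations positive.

N* ≈ 711, H* ≈ 43.8, P* ≈ 29.8

From dP/dt = 0: 0.00882H* = 0.386, so H* = 43.8.
From dN/dt = 0: 1.42(1 - N*/939) = 0.00787·43.8, giving N* = 939·(1 - 0.243) = 711.
From dH/dt = 0: 0.00142·711 - 0.458 = 0.0185P*, so P* = 0.552/0.0185 = 29.8.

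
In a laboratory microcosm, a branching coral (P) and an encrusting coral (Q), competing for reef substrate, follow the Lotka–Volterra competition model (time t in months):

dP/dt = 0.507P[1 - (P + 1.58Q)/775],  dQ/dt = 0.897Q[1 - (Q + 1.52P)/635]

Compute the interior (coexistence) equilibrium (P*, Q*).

P* ≈ 163, Q* ≈ 387

Setting both brackets to zero gives the nullclines P + 1.58Q = 775 and 1.52P + Q = 635.
Substituting Q = 635 - 1.52P into the first: P(1 - 1.58·1.52) = 775 - 1.58·635.
So P* = -228/-1.4 = 163, and then Q* = 635 - 1.52·163 = 387.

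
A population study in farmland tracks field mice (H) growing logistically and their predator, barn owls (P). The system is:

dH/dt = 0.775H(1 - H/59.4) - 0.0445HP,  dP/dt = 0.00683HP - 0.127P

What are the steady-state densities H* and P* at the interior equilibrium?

From dP/dt = 0 with P > 0: 0.00683H* = 0.127, so H* = 18.6.
Substitute into dH/dt = 0: 0.775(1 - 18.6/59.4) = 0.0445P*.
The bracket is 0.687, giving P* = 0.532/0.0445 = 12.

H* ≈ 18.6, P* ≈ 12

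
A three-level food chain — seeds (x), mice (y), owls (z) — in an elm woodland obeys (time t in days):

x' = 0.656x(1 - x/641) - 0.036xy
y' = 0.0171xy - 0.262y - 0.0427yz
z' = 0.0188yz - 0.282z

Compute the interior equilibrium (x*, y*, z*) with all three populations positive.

x* ≈ 113, y* ≈ 15, z* ≈ 39.3

From dz/dt = 0: 0.0188y* = 0.282, so y* = 15.
From dx/dt = 0: 0.656(1 - x*/641) = 0.036·15, giving x* = 641·(1 - 0.823) = 113.
From dy/dt = 0: 0.0171·113 - 0.262 = 0.0427z*, so z* = 1.68/0.0427 = 39.3.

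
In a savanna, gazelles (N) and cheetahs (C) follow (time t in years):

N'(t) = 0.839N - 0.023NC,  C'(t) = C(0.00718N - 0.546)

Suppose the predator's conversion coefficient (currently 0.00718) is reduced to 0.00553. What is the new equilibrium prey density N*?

At the interior fixed point, setting dC/dt = 0 with C > 0 fixes N* = (predator death rate)/(NC coefficient) — independent of the other coefficients.
With the change, N* = 0.546/0.00553 = 98.7; it rises from 76.

N* ≈ 98.7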